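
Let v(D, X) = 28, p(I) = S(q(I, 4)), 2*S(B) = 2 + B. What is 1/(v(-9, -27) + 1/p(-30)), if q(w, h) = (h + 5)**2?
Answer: 83/2326 ≈ 0.035684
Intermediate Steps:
q(w, h) = (5 + h)**2
S(B) = 1 + B/2 (S(B) = (2 + B)/2 = 1 + B/2)
p(I) = 83/2 (p(I) = 1 + (5 + 4)**2/2 = 1 + (1/2)*9**2 = 1 + (1/2)*81 = 1 + 81/2 = 83/2)
1/(v(-9, -27) + 1/p(-30)) = 1/(28 + 1/(83/2)) = 1/(28 + 2/83) = 1/(2326/83) = 83/2326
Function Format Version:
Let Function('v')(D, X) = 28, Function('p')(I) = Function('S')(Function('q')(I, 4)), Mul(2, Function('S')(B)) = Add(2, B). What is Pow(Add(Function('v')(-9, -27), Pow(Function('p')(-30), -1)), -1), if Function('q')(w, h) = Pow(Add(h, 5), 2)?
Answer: Rational(83, 2326) ≈ 0.035684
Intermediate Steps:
Function('q')(w, h) = Pow(Add(5, h), 2)
Function('S')(B) = Add(1, Mul(Rational(1, 2), B)) (Function('S')(B) = Mul(Rational(1, 2), Add(2, B)) = Add(1, Mul(Rational(1, 2), B)))
Function('p')(I) = Rational(83, 2) (Function('p')(I) = Add(1, Mul(Rational(1, 2), Pow(Add(5, 4), 2))) = Add(1, Mul(Rational(1, 2), Pow(9, 2))) = Add(1, Mul(Rational(1, 2), 81)) = Add(1, Rational(81, 2)) = Rational(83, 2))
Pow(Add(Function('v')(-9, -27), Pow(Function('p')(-30), -1)), -1) = Pow(Add(28, Pow(Rational(83, 2), -1)), -1) = Pow(Add(28, Rational(2, 83)), -1) = Pow(Rational(2326, 83), -1) = Rational(83, 2326)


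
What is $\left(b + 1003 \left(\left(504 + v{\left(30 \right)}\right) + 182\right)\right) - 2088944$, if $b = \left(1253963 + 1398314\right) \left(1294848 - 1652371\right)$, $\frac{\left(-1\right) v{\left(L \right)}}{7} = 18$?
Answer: $-948251557135$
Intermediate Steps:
$v{\left(L \right)} = -126$ ($v{\left(L \right)} = \left(-7\right) 18 = -126$)
$b = -948250029871$ ($b = 2652277 \left(-357523\right) = -948250029871$)
$\left(b + 1003 \left(\left(504 + v{\left(30 \right)}\right) + 182\right)\right) - 2088944 = \left(-948250029871 + 1003 \left(\left(504 - 126\right) + 182\right)\right) - 2088944 = \left(-948250029871 + 1003 \left(378 + 182\right)\right) - 2088944 = \left(-948250029871 + 1003 \cdot 560\right) - 2088944 = \left(-948250029871 + 561680\right) - 2088944 = -948249468191 - 2088944 = -948251557135$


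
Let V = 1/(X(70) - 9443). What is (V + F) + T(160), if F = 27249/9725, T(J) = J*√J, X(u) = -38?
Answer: 258338044/92202725 + 640*√10 ≈ 2026.7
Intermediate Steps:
T(J) = J^(3/2)
F = 27249/9725 (F = 27249*(1/9725) = 27249/9725 ≈ 2.8020)
V = -1/9481 (V = 1/(-38 - 9443) = 1/(-9481) = -1/9481 ≈ -0.00010547)
(V + F) + T(160) = (-1/9481 + 27249/9725) + 160^(3/2) = 258338044/92202725 + 640*√10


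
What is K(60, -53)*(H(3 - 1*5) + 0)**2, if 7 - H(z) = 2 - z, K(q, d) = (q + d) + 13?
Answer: 180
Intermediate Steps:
K(q, d) = 13 + d + q (K(q, d) = (d + q) + 13 = 13 + d + q)
H(z) = 5 + z (H(z) = 7 - (2 - z) = 7 + (-2 + z) = 5 + z)
K(60, -53)*(H(3 - 1*5) + 0)**2 = (13 - 53 + 60)*((5 + (3 - 1*5)) + 0)**2 = 20*((5 + (3 - 5)) + 0)**2 = 20*((5 - 2) + 0)**2 = 20*(3 + 0)**2 = 20*3**2 = 20*9 = 180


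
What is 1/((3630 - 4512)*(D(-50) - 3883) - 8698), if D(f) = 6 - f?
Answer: 1/3366716 ≈ 2.9703e-7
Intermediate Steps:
1/((3630 - 4512)*(D(-50) - 3883) - 8698) = 1/((3630 - 4512)*((6 - 1*(-50)) - 3883) - 8698) = 1/(-882*((6 + 50) - 3883) - 8698) = 1/(-882*(56 - 3883) - 8698) = 1/(-882*(-3827) - 8698) = 1/(3375414 - 8698) = 1/3366716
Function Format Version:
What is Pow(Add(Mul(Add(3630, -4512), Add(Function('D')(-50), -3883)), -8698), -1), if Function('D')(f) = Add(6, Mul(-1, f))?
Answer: Rational(1, 3366716) ≈ 2.9703e-7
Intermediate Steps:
Pow(Add(Mul(Add(3630, -4512), Add(Function('D')(-50), -3883)), -8698), -1) = Pow(Add(Mul(Add(3630, -4512), Add(Add(6, Mul(-1, -50)), -3883)), -8698), -1) = Pow(Add(Mul(-882, Add(Add(6, 50), -3883)), -8698), -1) = Pow(Add(Mul(-882, Add(56, -3883)), -8698), -1) = Pow(Add(Mul(-882, -3827), -8698), -1) = Pow(Add(3375414, -8698), -1) = Pow(3366716, -1) = Rational(1, 3366716)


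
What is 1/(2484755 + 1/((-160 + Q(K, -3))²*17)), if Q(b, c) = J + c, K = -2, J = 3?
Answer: 435200/1081365376001 ≈ 4.0245e-7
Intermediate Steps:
Q(b, c) = 3 + c
1/(2484755 + 1/((-160 + Q(K, -3))²*17)) = 1/(2484755 + 1/((-160 + (3 - 3))²*17)) = 1/(2484755 + 1/((-160 + 0)²*17)) = 1/(2484755 + 1/((-160)²*17)) = 1/(2484755 + 1/(25600*17)) = 1/(2484755 + 1/435200) = 1/(1081365376001/435200) = 435200/1081365376001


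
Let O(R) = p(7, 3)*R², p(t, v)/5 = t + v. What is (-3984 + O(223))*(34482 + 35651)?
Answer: 174102787978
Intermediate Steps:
p(t, v) = 5*t + 5*v (p(t, v) = 5*(t + v) = 5*t + 5*v)
O(R) = 50*R² (O(R) = (5*7 + 5*3)*R² = (35 + 15)*R² = 50*R²)
(-3984 + O(223))*(34482 + 35651) = (-3984 + 50*223²)*(34482 + 35651) = (-3984 + 50*49729)*70133 = (-3984 + 2486450)*70133 = 2482466*70133 = 174102787978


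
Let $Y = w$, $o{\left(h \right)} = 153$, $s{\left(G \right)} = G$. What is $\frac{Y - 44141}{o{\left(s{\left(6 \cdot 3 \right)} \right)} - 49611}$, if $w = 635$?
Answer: $\frac{7251}{8243} \approx 0.87966$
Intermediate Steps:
$Y = 635$
$\frac{Y - 44141}{o{\left(s{\left(6 \cdot 3 \right)} \right)} - 49611} = \frac{635 - 44141}{153 - 49611} = - \frac{43506}{-49458} = \left(-43506\right) \left(- \frac{1}{49458}\right) = \frac{7251}{8243}$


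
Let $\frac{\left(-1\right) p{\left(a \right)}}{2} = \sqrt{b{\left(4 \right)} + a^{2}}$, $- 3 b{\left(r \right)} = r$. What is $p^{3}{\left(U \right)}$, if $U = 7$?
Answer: $- \frac{1144 \sqrt{429}}{9} \approx -2632.8$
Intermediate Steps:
$b{\left(r \right)} = - \frac{r}{3}$
$p{\left(a \right)} = - 2 \sqrt{- \frac{4}{3} + a^{2}}$ ($p{\left(a \right)} = - 2 \sqrt{\left(- \frac{1}{3}\right) 4 + a^{2}} = - 2 \sqrt{- \frac{4}{3} + a^{2}}$)
$p^{3}{\left(U \right)} = \left(- \frac{2 \sqrt{-12 + 9 \cdot 7^{2}}}{3}\right)^{3} = \left(- \frac{2 \sqrt{-12 + 9 \cdot 49}}{3}\right)^{3} = \left(- \frac{2 \sqrt{-12 + 441}}{3}\right)^{3} = \left(- \frac{2 \sqrt{429}}{3}\right)^{3} = - \frac{1144 \sqrt{429}}{9}$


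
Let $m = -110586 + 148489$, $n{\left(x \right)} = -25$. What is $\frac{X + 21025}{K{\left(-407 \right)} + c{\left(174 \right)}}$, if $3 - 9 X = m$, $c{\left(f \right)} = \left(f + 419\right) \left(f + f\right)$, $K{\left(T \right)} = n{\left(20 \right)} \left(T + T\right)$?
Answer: $\frac{151325}{2040426} \approx 0.074163$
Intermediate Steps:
$m = 37903$
$K{\left(T \right)} = - 50 T$ ($K{\left(T \right)} = - 25 \left(T + T\right) = - 25 \cdot 2 T = - 50 T$)
$c{\left(f \right)} = 2 f \left(419 + f\right)$ ($c{\left(f \right)} = \left(419 + f\right) 2 f = 2 f \left(419 + f\right)$)
$X = - \frac{37900}{9}$ ($X = \frac{1}{3} - \frac{37903}{9} = - \frac{37900}{9} \approx -4211.1$)
$\frac{X + 21025}{K{\left(-407 \right)} + c{\left(174 \right)}} = \frac{- \frac{37900}{9} + 21025}{\left(-50\right) \left(-407\right) + 2 \cdot 174 \left(419 + 174\right)} = \frac{151325}{9 \left(20350 + 2 \cdot 174 \cdot 593\right)} = \frac{151325}{9 \left(20350 + 206364\right)} = \frac{151325}{9 \cdot 226714} = \frac{151325}{9} \cdot \frac{1}{226714} = \frac{151325}{2040426}$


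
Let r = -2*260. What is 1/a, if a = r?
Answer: -1/520 ≈ -0.0019231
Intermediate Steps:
r = -520
a = -520
1/a = 1/(-520) = -1/520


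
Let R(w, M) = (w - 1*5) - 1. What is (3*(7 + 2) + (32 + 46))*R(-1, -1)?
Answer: -735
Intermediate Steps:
R(w, M) = -6 + w (R(w, M) = (w - 5) - 1 = (-5 + w) - 1 = -6 + w)
(3*(7 + 2) + (32 + 46))*R(-1, -1) = (3*(7 + 2) + (32 + 46))*(-6 - 1) = (3*9 + 78)*(-7) = (27 + 78)*(-7) = 105*(-7) = -735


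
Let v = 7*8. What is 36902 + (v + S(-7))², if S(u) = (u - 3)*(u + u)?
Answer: 75318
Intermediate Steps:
S(u) = 2*u*(-3 + u) (S(u) = (-3 + u)*(2*u) = 2*u*(-3 + u))
v = 56
36902 + (v + S(-7))² = 36902 + (56 + 2*(-7)*(-3 - 7))² = 36902 + (56 + 2*(-7)*(-10))² = 36902 + (56 + 140)² = 36902 + 196² = 36902 + 38416 = 75318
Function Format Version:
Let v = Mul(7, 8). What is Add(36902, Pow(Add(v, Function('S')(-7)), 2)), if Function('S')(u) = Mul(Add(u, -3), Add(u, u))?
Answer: 75318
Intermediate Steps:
Function('S')(u) = Mul(2, u, Add(-3, u)) (Function('S')(u) = Mul(Add(-3, u), Mul(2, u)) = Mul(2, u, Add(-3, u)))
v = 56
Add(36902, Pow(Add(v, Function('S')(-7)), 2)) = Add(36902, Pow(Add(56, Mul(2, -7, Add(-3, -7))), 2)) = Add(36902, Pow(Add(56, Mul(2, -7, -10)), 2)) = Add(36902, Pow(Add(56, 140), 2)) = Add(36902, Pow(196, 2)) = Add(36902, 38416) = 75318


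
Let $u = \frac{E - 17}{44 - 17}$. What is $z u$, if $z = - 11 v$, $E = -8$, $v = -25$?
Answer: $- \frac{6875}{27} \approx -254.63$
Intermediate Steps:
$z = 275$ ($z = \left(-11\right) \left(-25\right) = 275$)
$u = - \frac{25}{27}$ ($u = \frac{-8 - 17}{44 - 17} = - \frac{25}{27} \approx -0.92593$)
$z u = 275 \left(- \frac{25}{27}\right) = - \frac{6875}{27}$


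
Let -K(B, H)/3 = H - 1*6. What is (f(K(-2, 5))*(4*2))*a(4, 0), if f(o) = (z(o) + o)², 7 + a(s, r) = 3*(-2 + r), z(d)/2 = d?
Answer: -8424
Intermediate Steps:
K(B, H) = 18 - 3*H (K(B, H) = -3*(H - 1*6) = -3*(H - 6) = -3*(-6 + H) = 18 - 3*H)
z(d) = 2*d
a(s, r) = -13 + 3*r (a(s, r) = -7 + 3*(-2 + r) = -7 + (-6 + 3*r) = -13 + 3*r)
f(o) = 9*o² (f(o) = (2*o + o)² = (3*o)² = 9*o²)
(f(K(-2, 5))*(4*2))*a(4, 0) = ((9*(18 - 3*5)²)*(4*2))*(-13 + 3*0) = ((9*(18 - 15)²)*8)*(-13 + 0) = ((9*3²)*8)*(-13) = ((9*9)*8)*(-13) = (81*8)*(-13) = 648*(-13) = -8424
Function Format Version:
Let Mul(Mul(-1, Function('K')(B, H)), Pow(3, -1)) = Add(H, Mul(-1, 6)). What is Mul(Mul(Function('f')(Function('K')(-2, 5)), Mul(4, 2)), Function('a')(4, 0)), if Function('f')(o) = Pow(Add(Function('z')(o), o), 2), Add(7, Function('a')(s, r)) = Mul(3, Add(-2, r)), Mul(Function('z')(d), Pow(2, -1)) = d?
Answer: -8424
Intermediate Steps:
Function('K')(B, H) = Add(18, Mul(-3, H)) (Function('K')(B, H) = Mul(-3, Add(H, Mul(-1, 6))) = Mul(-3, Add(H, -6)) = Mul(-3, Add(-6, H)) = Add(18, Mul(-3, H)))
Function('z')(d) = Mul(2, d)
Function('a')(s, r) = Add(-13, Mul(3, r)) (Function('a')(s, r) = Add(-7, Mul(3, Add(-2, r))) = Add(-7, Add(-6, Mul(3, r))) = Add(-13, Mul(3, r)))
Function('f')(o) = Mul(9, Pow(o, 2)) (Function('f')(o) = Pow(Add(Mul(2, o), o), 2) = Pow(Mul(3, o), 2) = Mul(9, Pow(o, 2)))
Mul(Mul(Function('f')(Function('K')(-2, 5)), Mul(4, 2)), Function('a')(4, 0)) = Mul(Mul(Mul(9, Pow(Add(18, Mul(-3, 5)), 2)), Mul(4, 2)), Add(-13, Mul(3, 0))) = Mul(Mul(Mul(9, Pow(Add(18, -15), 2)), 8), Add(-13, 0)) = Mul(Mul(Mul(9, Pow(3, 2)), 8), -13) = Mul(Mul(Mul(9, 9), 8), -13) = Mul(Mul(81, 8), -13) = Mul(648, -13) = -8424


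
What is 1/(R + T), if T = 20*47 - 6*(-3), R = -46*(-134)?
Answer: 1/7122 ≈ 0.00014041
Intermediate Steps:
R = 6164
T = 958 (T = 940 + 18 = 958)
1/(R + T) = 1/(6164 + 958) = 1/7122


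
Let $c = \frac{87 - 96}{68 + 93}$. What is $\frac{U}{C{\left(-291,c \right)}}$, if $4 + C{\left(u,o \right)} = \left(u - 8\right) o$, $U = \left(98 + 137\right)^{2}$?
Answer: $\frac{386575}{89} \approx 4343.5$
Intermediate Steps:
$c = - \frac{9}{161} \approx -0.055901$
$U = 55225$ ($U = 235^{2} = 55225$)
$C{\left(u,o \right)} = -4 + o \left(-8 + u\right)$ ($C{\left(u,o \right)} = -4 + \left(u - 8\right) o = -4 + \left(-8 + u\right) o = -4 + o \left(-8 + u\right)$)
$\frac{U}{C{\left(-291,c \right)}} = \frac{55225}{-4 - - \frac{72}{161} - - \frac{2619}{161}} = \frac{55225}{-4 + \frac{72}{161} + \frac{2619}{161}} = \frac{55225}{\frac{89}{7}} = 55225 \cdot \frac{7}{89} = \frac{386575}{89}$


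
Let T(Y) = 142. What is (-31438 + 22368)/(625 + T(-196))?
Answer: -9070/767 ≈ -11.825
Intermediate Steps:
(-31438 + 22368)/(625 + T(-196)) = (-31438 + 22368)/(625 + 142) = -9070/767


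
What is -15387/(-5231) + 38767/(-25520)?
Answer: 189886063/133495120 ≈ 1.4224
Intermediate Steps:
-15387/(-5231) + 38767/(-25520) = -15387*(-1/5231) + 38767*(-1/25520) = 15387/5231 - 38767/25520 = 189886063/133495120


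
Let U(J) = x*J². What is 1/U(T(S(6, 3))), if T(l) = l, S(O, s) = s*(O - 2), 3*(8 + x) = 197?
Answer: 1/8304 ≈ 0.00012042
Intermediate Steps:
x = 173/3 (x = -8 + (⅓)*197 = -8 + 197/3 = 173/3 ≈ 57.667)
S(O, s) = s*(-2 + O)
U(J) = 173*J²/3
1/U(T(S(6, 3))) = 1/(173*(3*(-2 + 6))²/3) = 1/(173*(3*4)²/3) = 1/((173/3)*12²) = 1/((173/3)*144) = 1/8304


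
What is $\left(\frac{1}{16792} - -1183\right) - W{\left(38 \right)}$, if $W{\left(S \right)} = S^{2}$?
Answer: $- \frac{4382711}{16792} \approx -261.0$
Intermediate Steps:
$\left(\frac{1}{16792} - -1183\right) - W{\left(38 \right)} = \left(\frac{1}{16792} - -1183\right) - 38^{2} = \left(\frac{1}{16792} + 1183\right) - 1444 = \frac{19864937}{16792} - 1444 = - \frac{4382711}{16792}$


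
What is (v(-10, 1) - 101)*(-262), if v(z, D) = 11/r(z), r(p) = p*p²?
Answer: 13232441/500 ≈ 26465.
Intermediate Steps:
r(p) = p³
v(z, D) = 11/z³ (v(z, D) = 11/(z³) = 11/z³)
(v(-10, 1) - 101)*(-262) = (11/(-10)³ - 101)*(-262) = (11*(-1/1000) - 101)*(-262) = (-11/1000 - 101)*(-262) = -101011/1000*(-262) = 13232441/500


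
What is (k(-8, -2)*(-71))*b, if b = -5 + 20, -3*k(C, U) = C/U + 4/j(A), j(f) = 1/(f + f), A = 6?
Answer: 18460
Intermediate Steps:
j(f) = 1/(2*f)
k(C, U) = -16 - C/(3*U) (k(C, U) = -(C/U + 4/(((½)/6)))/3 = -(C/U + 4/(((½)*(⅙))))/3 = -(C/U + 4/(1/12))/3 = -(C/U + 4*12)/3 = -(C/U + 48)/3 = -(48 + C/U)/3 = -16 - C/(3*U))
b = 15
(k(-8, -2)*(-71))*b = ((-16 - ⅓*(-8)/(-2))*(-71))*15 = ((-16 - ⅓*(-8)*(-½))*(-71))*15 = ((-16 - 4/3)*(-71))*15 = -52/3*(-71)*15 = (3692/3)*15 = 18460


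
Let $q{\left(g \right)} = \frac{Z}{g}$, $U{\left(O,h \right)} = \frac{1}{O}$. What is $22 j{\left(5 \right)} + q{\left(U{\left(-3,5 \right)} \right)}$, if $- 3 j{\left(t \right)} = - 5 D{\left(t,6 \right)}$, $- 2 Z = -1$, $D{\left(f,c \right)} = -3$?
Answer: $- \frac{223}{2} \approx -111.5$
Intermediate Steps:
$Z = \frac{1}{2}$ ($Z = \left(- \frac{1}{2}\right) \left(-1\right) = \frac{1}{2} \approx 0.5$)
$q{\left(g \right)} = \frac{1}{2 g}$
$j{\left(t \right)} = -5$ ($j{\left(t \right)} = - \frac{\left(-5\right) \left(-3\right)}{3} = \left(- \frac{1}{3}\right) 15 = -5$)
$22 j{\left(5 \right)} + q{\left(U{\left(-3,5 \right)} \right)} = 22 \left(-5\right) + \frac{1}{2 \frac{1}{-3}} = -110 + \frac{1}{2 \left(- \frac{1}{3}\right)} = -110 + \frac{1}{2} \left(-3\right) = -110 - \frac{3}{2} = - \frac{223}{2}$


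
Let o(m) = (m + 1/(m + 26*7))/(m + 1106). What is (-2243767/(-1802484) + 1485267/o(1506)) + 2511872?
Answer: 35702242784337251/7017070212 ≈ 5.0879e+6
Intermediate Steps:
o(m) = (m + 1/(182 + m))/(1106 + m) (o(m) = (m + 1/(m + 182))/(1106 + m) = (m + 1/(182 + m))/(1106 + m))
(-2243767/(-1802484) + 1485267/o(1506)) + 2511872 = (-2243767/(-1802484) + 1485267/(((1 + 1506² + 182*1506)/(201292 + 1506² + 1288*1506)))) + 2511872 = (-2243767*(-1/1802484) + 1485267/(((1 + 2268036 + 274092)/(201292 + 2268036 + 1939728)))) + 2511872 = (2243767/1802484 + 1485267/((2542129/4409056))) + 2511872 = (2243767/1802484 + 1485267/(((1/4409056)*2542129))) + 2511872 = (2243767/1802484 + 1485267/(3893/6752)) + 2511872 = (2243767/1802484 + 1485267*(6752/3893)) + 2511872 = (2243767/1802484 + 10028522784/3893) + 2511872 = 18076260596780387/7017070212 + 2511872 = 35702242784337251/7017070212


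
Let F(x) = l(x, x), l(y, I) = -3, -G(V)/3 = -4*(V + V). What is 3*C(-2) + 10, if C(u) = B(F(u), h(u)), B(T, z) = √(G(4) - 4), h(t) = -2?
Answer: 10 + 6*√23 ≈ 38.775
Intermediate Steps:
G(V) = 24*V (G(V) = -(-12)*(V + V) = -(-12)*2*V = -(-24)*V = 24*V)
F(x) = -3
B(T, z) = 2*√23 (B(T, z) = √(24*4 - 4) = √(96 - 4) = √92 = 2*√23)
C(u) = 2*√23
3*C(-2) + 10 = 3*(2*√23) + 10 = 6*√23 + 10 = 10 + 6*√23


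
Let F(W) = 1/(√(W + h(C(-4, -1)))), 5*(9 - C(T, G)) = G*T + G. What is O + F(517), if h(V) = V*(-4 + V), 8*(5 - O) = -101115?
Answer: 101155/8 + 5*√13849/13849 ≈ 12644.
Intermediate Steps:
O = 101155/8 (O = 5 - ⅛*(-101115) = 5 + 101115/8 = 101155/8 ≈ 12644.)
C(T, G) = 9 - G/5 - G*T/5 (C(T, G) = 9 - (G*T + G)/5 = 9 - (G + G*T)/5 = 9 + (-G/5 - G*T/5) = 9 - G/5 - G*T/5)
F(W) = (924/25 + W)^(-½) (F(W) = 1/(√(W + (9 - ⅕*(-1) - ⅕*(-1)*(-4))*(-4 + (9 - ⅕*(-1) - ⅕*(-1)*(-4))))) = 1/(√(W + (9 + ⅕ - ⅘)*(-4 + (9 + ⅕ - ⅘)))) = 1/(√(W + 42*(-4 + 42/5)/5)) = 1/(√(W + (42/5)*(22/5))) = 1/(√(W + 924/25)) = 1/(√(924/25 + W)) = (924/25 + W)^(-½))
O + F(517) = 101155/8 + 5/√(924 + 25*517) = 101155/8 + 5/√(924 + 12925) = 101155/8 + 5/√13849 = 101155/8 + 5*(√13849/13849) = 101155/8 + 5*√13849/13849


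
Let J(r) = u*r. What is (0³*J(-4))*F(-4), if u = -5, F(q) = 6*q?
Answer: 0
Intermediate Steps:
J(r) = -5*r
(0³*J(-4))*F(-4) = (0³*(-5*(-4)))*(6*(-4)) = (0*20)*(-24) = 0*(-24) = 0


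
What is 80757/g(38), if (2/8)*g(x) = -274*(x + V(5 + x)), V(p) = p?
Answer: -997/1096 ≈ -0.90967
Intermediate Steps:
g(x) = -5480 - 2192*x (g(x) = 4*(-274*(x + (5 + x))) = 4*(-274*(5 + 2*x)) = 4*(-1370 - 548*x) = -5480 - 2192*x)
80757/g(38) = 80757/(-5480 - 2192*38) = 80757/(-5480 - 83296) = 80757/(-88776) = 80757*(-1/88776) = -997/1096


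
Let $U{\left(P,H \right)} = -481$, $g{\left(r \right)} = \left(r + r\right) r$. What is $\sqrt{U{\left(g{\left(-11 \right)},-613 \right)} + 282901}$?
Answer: $6 \sqrt{7845} \approx 531.43$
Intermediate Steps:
$g{\left(r \right)} = 2 r^{2}$ ($g{\left(r \right)} = 2 r r = 2 r^{2}$)
$\sqrt{U{\left(g{\left(-11 \right)},-613 \right)} + 282901} = \sqrt{-481 + 282901} = \sqrt{282420} = 6 \sqrt{7845}$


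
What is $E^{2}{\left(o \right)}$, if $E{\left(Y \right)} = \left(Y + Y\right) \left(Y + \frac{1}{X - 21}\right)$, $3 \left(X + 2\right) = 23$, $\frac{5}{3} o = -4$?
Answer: $\frac{46294416}{330625} \approx 140.02$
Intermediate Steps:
$o = - \frac{12}{5}$ ($o = \frac{3}{5} \left(-4\right) = - \frac{12}{5} \approx -2.4$)
$X = \frac{17}{3}$ ($X = -2 + \frac{1}{3} \cdot 23 = -2 + \frac{23}{3} = \frac{17}{3} \approx 5.6667$)
$E{\left(Y \right)} = 2 Y \left(- \frac{3}{46} + Y\right)$ ($E{\left(Y \right)} = \left(Y + Y\right) \left(Y + \frac{1}{\frac{17}{3} - 21}\right) = 2 Y \left(Y + \frac{1}{- \frac{46}{3}}\right) = 2 Y \left(Y - \frac{3}{46}\right) = 2 Y \left(- \frac{3}{46} + Y\right)$)
$E^{2}{\left(o \right)} = \left(\frac{1}{23} \left(- \frac{12}{5}\right) \left(-3 + 46 \left(- \frac{12}{5}\right)\right)\right)^{2} = \left(\frac{1}{23} \left(- \frac{12}{5}\right) \left(-3 - \frac{552}{5}\right)\right)^{2} = \left(\frac{1}{23} \left(- \frac{12}{5}\right) \left(- \frac{567}{5}\right)\right)^{2} = \left(\frac{6804}{575}\right)^{2} = \frac{46294416}{330625}$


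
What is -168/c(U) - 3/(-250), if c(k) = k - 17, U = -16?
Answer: 14033/2750 ≈ 5.1029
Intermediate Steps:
c(k) = -17 + k
-168/c(U) - 3/(-250) = -168/(-17 - 16) - 3/(-250) = -168/(-33) - 3*(-1/250) = -168*(-1/33) + 3/250 = 56/11 + 3/250 = 14033/2750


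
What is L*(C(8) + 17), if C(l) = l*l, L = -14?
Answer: -1134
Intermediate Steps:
C(l) = l²
L*(C(8) + 17) = -14*(8² + 17) = -14*(64 + 17) = -14*81 = -1134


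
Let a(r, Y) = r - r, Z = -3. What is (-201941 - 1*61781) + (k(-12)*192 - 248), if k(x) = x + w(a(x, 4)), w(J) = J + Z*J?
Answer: -266274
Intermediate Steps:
a(r, Y) = 0
w(J) = -2*J (w(J) = J - 3*J = -2*J)
k(x) = x (k(x) = x - 2*0 = x + 0 = x)
(-201941 - 1*61781) + (k(-12)*192 - 248) = (-201941 - 1*61781) + (-12*192 - 248) = (-201941 - 61781) + (-2304 - 248) = -263722 - 2552 = -266274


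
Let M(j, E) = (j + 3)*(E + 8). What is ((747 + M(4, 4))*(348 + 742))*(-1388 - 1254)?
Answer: -2393097180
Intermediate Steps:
M(j, E) = (3 + j)*(8 + E)
((747 + M(4, 4))*(348 + 742))*(-1388 - 1254) = ((747 + (24 + 3*4 + 8*4 + 4*4))*(348 + 742))*(-1388 - 1254) = ((747 + (24 + 12 + 32 + 16))*1090)*(-2642) = ((747 + 84)*1090)*(-2642) = (831*1090)*(-2642) = 905790*(-2642) = -2393097180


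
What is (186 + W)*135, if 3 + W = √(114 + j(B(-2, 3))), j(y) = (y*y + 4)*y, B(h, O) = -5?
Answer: 24705 + 135*I*√31 ≈ 24705.0 + 751.65*I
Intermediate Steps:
j(y) = y*(4 + y²) (j(y) = (y² + 4)*y = (4 + y²)*y = y*(4 + y²))
W = -3 + I*√31 (W = -3 + √(114 - 5*(4 + (-5)²)) = -3 + √(114 - 5*(4 + 25)) = -3 + √(114 - 5*29) = -3 + √(114 - 145) = -3 + √(-31) = -3 + I*√31 ≈ -3.0 + 5.5678*I)
(186 + W)*135 = (186 + (-3 + I*√31))*135 = (183 + I*√31)*135 = 24705 + 135*I*√31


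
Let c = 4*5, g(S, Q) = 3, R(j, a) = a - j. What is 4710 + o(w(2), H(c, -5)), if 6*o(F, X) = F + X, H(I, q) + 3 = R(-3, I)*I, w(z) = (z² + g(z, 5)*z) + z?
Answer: 28729/6 ≈ 4788.2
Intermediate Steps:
c = 20
w(z) = z² + 4*z (w(z) = (z² + 3*z) + z = z² + 4*z)
H(I, q) = -3 + I*(3 + I) (H(I, q) = -3 + (I - 1*(-3))*I = -3 + (I + 3)*I = -3 + (3 + I)*I = -3 + I*(3 + I))
o(F, X) = F/6 + X/6 (o(F, X) = (F + X)/6 = F/6 + X/6)
4710 + o(w(2), H(c, -5)) = 4710 + ((2*(4 + 2))/6 + (-3 + 20*(3 + 20))/6) = 4710 + ((2*6)/6 + (-3 + 20*23)/6) = 4710 + ((⅙)*12 + (-3 + 460)/6) = 4710 + (2 + (⅙)*457) = 4710 + (2 + 457/6) = 4710 + 469/6 = 28729/6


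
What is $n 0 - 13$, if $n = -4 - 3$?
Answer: $-13$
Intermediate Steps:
$n = -7$
$n 0 - 13 = \left(-7\right) 0 - 13 = 0 - 13 = -13$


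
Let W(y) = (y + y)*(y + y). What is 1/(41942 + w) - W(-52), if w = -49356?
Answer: -80189825/7414 ≈ -10816.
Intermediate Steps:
W(y) = 4*y² (W(y) = (2*y)*(2*y) = 4*y²)
1/(41942 + w) - W(-52) = 1/(41942 - 49356) - 4*(-52)² = 1/(-7414) - 4*2704 = -1/7414 - 1*10816 = -1/7414 - 10816 = -80189825/7414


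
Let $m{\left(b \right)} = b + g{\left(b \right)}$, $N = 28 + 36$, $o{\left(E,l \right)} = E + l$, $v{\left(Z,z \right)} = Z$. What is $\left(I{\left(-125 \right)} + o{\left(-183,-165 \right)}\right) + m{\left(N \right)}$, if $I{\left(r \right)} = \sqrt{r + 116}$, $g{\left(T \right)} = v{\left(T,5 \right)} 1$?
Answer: $-220 + 3 i \approx -220.0 + 3.0 i$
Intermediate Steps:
$g{\left(T \right)} = T$ ($g{\left(T \right)} = T 1 = T$)
$N = 64$
$I{\left(r \right)} = \sqrt{116 + r}$
$m{\left(b \right)} = 2 b$ ($m{\left(b \right)} = b + b = 2 b$)
$\left(I{\left(-125 \right)} + o{\left(-183,-165 \right)}\right) + m{\left(N \right)} = \left(\sqrt{116 - 125} - 348\right) + 2 \cdot 64 = \left(\sqrt{-9} - 348\right) + 128 = \left(3 i - 348\right) + 128 = \left(-348 + 3 i\right) + 128 = -220 + 3 i$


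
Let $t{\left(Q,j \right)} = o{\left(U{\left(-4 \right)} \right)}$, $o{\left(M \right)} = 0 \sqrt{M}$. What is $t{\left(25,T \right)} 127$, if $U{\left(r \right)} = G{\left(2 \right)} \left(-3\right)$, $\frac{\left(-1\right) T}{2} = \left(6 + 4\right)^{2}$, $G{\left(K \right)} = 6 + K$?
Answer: $0$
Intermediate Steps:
$T = -200$ ($T = - 2 \left(6 + 4\right)^{2} = - 2 \cdot 10^{2} = \left(-2\right) 100 = -200$)
$U{\left(r \right)} = -24$ ($U{\left(r \right)} = \left(6 + 2\right) \left(-3\right) = 8 \left(-3\right) = -24$)
$o{\left(M \right)} = 0$
$t{\left(Q,j \right)} = 0$
$t{\left(25,T \right)} 127 = 0 \cdot 127 = 0$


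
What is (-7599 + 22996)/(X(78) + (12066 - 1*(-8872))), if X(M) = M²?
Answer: 15397/27022 ≈ 0.56979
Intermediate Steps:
(-7599 + 22996)/(X(78) + (12066 - 1*(-8872))) = (-7599 + 22996)/(78² + (12066 - 1*(-8872))) = 15397/(6084 + (12066 + 8872)) = 15397/(6084 + 20938) = 15397/27022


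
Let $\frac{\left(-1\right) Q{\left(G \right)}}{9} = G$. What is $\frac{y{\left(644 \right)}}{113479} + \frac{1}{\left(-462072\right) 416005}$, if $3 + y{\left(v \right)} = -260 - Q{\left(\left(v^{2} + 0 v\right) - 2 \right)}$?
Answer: $\frac{717446880049396001}{21813417068350440} \approx 32.89$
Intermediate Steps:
$Q{\left(G \right)} = - 9 G$
$y{\left(v \right)} = -281 + 9 v^{2}$ ($y{\left(v \right)} = -3 - \left(260 - 9 \left(\left(v^{2} + 0 v\right) - 2\right)\right) = -3 - \left(260 - 9 \left(\left(v^{2} + 0\right) - 2\right)\right) = -3 - \left(260 - 9 \left(v^{2} - 2\right)\right) = -3 - \left(260 - 9 \left(-2 + v^{2}\right)\right) = -3 - \left(278 - 9 v^{2}\right) = -3 + \left(-260 + \left(-18 + 9 v^{2}\right)\right) = -3 + \left(-278 + 9 v^{2}\right) = -281 + 9 v^{2}$)
$\frac{y{\left(644 \right)}}{113479} + \frac{1}{\left(-462072\right) 416005} = \frac{-281 + 9 \cdot 644^{2}}{113479} + \frac{1}{\left(-462072\right) 416005} = \left(-281 + 9 \cdot 414736\right) \frac{1}{113479} - \frac{1}{192224262360} = \left(-281 + 3732624\right) \frac{1}{113479} - \frac{1}{192224262360} = 3732343 \cdot \frac{1}{113479} - \frac{1}{192224262360} = \frac{3732343}{113479} - \frac{1}{192224262360} = \frac{717446880049396001}{21813417068350440}$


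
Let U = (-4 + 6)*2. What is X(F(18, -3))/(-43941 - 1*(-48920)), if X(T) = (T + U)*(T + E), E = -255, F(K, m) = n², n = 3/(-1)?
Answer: -246/383 ≈ -0.64230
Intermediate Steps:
U = 4 (U = 2*2 = 4)
n = -3 (n = 3*(-1) = -3)
F(K, m) = 9 (F(K, m) = (-3)² = 9)
X(T) = (-255 + T)*(4 + T) (X(T) = (T + 4)*(T - 255) = (4 + T)*(-255 + T) = (-255 + T)*(4 + T))
X(F(18, -3))/(-43941 - 1*(-48920)) = (-1020 + 9² - 251*9)/(-43941 - 1*(-48920)) = (-1020 + 81 - 2259)/(-43941 + 48920) = -3198/4979 = -3198*1/4979 = -246/383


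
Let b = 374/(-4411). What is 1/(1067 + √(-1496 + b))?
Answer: 427867/457134019 - I*√240571930/457134019 ≈ 0.00093598 - 3.393e-5*I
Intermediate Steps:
b = -34/401 (b = 374*(-1/4411) = -34/401 ≈ -0.084788)
1/(1067 + √(-1496 + b)) = 1/(1067 + √(-1496 - 34/401)) = 1/(1067 + √(-599930/401)) = 1/(1067 + I*√240571930/401)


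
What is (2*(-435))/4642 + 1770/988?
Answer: 1839195/1146574 ≈ 1.6041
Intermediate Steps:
(2*(-435))/4642 + 1770/988 = -870*1/4642 + 1770*(1/988) = -435/2321 + 885/494 = 1839195/1146574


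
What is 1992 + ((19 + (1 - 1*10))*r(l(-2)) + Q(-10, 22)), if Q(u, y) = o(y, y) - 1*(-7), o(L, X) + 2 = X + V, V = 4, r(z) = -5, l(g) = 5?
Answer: 1973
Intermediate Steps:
o(L, X) = 2 + X (o(L, X) = -2 + (X + 4) = -2 + (4 + X) = 2 + X)
Q(u, y) = 9 + y (Q(u, y) = (2 + y) - 1*(-7) = (2 + y) + 7 = 9 + y)
1992 + ((19 + (1 - 1*10))*r(l(-2)) + Q(-10, 22)) = 1992 + ((19 + (1 - 1*10))*(-5) + (9 + 22)) = 1992 + ((19 + (1 - 10))*(-5) + 31) = 1992 + ((19 - 9)*(-5) + 31) = 1992 + (10*(-5) + 31) = 1992 + (-50 + 31) = 1992 - 19 = 1973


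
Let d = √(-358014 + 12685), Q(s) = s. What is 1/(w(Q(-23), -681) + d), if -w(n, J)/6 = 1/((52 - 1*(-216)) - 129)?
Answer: -834/6672101645 - 19321*I*√345329/6672101645 ≈ -1.25e-7 - 0.0017017*I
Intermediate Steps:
w(n, J) = -6/139 (w(n, J) = -6/((52 - 1*(-216)) - 129) = -6/((52 + 216) - 129) = -6/(268 - 129) = -6/139)
d = I*√345329 (d = √(-345329) = I*√345329 ≈ 587.65*I)
1/(w(Q(-23), -681) + d) = 1/(-6/139 + I*√345329)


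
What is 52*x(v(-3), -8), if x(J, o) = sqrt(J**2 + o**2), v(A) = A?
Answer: 52*sqrt(73) ≈ 444.29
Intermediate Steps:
52*x(v(-3), -8) = 52*sqrt((-3)**2 + (-8)**2) = 52*sqrt(9 + 64) = 52*sqrt(73)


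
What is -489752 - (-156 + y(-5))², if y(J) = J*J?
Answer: -506913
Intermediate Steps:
y(J) = J²
-489752 - (-156 + y(-5))² = -489752 - (-156 + (-5)²)² = -489752 - (-156 + 25)² = -489752 - 1*(-131)² = -489752 - 1*17161 = -489752 - 17161 = -506913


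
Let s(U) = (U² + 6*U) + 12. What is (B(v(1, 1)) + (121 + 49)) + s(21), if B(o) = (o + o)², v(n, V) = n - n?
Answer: 749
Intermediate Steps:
v(n, V) = 0
B(o) = 4*o² (B(o) = (2*o)² = 4*o²)
s(U) = 12 + U² + 6*U
(B(v(1, 1)) + (121 + 49)) + s(21) = (4*0² + (121 + 49)) + (12 + 21² + 6*21) = (4*0 + 170) + (12 + 441 + 126) = (0 + 170) + 579 = 170 + 579 = 749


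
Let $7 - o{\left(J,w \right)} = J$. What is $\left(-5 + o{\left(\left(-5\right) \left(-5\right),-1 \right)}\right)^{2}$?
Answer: $529$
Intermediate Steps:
$o{\left(J,w \right)} = 7 - J$
$\left(-5 + o{\left(\left(-5\right) \left(-5\right),-1 \right)}\right)^{2} = \left(-5 + \left(7 - \left(-5\right) \left(-5\right)\right)\right)^{2} = \left(-5 + \left(7 - 25\right)\right)^{2} = \left(-5 - 18\right)^{2} = \left(-23\right)^{2} = 529$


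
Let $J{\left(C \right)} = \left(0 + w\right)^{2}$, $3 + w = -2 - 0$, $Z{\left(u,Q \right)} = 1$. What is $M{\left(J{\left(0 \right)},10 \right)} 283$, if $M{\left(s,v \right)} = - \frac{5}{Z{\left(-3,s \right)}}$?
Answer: $-1415$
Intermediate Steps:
$w = -5$ ($w = -3 - 2 = -5$)
$J{\left(C \right)} = 25$ ($J{\left(C \right)} = \left(0 - 5\right)^{2} = \left(-5\right)^{2} = 25$)
$M{\left(s,v \right)} = -5$ ($M{\left(s,v \right)} = - \frac{5}{1} = \left(-5\right) 1 = -5$)
$M{\left(J{\left(0 \right)},10 \right)} 283 = \left(-5\right) 283 = -1415$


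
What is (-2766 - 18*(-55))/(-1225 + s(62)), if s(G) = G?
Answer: 1776/1163 ≈ 1.5271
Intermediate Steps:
(-2766 - 18*(-55))/(-1225 + s(62)) = (-2766 - 18*(-55))/(-1225 + 62) = (-2766 + 990)/(-1163) = -1776*(-1/1163) = 1776/1163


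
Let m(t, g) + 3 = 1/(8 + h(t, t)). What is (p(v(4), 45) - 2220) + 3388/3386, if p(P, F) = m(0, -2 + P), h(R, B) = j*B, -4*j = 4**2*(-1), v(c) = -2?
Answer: -30093067/13544 ≈ -2221.9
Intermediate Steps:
j = 4 (j = -4**2*(-1)/4 = -4*(-1) = -1/4*(-16) = 4)
h(R, B) = 4*B
m(t, g) = -3 + 1/(8 + 4*t)
p(P, F) = -23/8 (p(P, F) = (-23 - 12*0)/(4*(2 + 0)) = (1/4)*(-23 + 0)/2 = (1/4)*(1/2)*(-23) = -23/8)
(p(v(4), 45) - 2220) + 3388/3386 = (-23/8 - 2220) + 3388/3386 = -17783/8 + 3388*(1/3386) = -17783/8 + 1694/1693 = -30093067/13544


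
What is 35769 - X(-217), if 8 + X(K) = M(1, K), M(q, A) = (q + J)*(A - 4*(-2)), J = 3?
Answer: 36613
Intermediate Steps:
M(q, A) = (3 + q)*(8 + A) (M(q, A) = (q + 3)*(A - 4*(-2)) = (3 + q)*(A + 8) = (3 + q)*(8 + A))
X(K) = 24 + 4*K (X(K) = -8 + (24 + 3*K + 8*1 + K*1) = -8 + (24 + 3*K + 8 + K) = -8 + (32 + 4*K) = 24 + 4*K)
35769 - X(-217) = 35769 - (24 + 4*(-217)) = 35769 - (24 - 868) = 35769 - 1*(-844) = 35769 + 844 = 36613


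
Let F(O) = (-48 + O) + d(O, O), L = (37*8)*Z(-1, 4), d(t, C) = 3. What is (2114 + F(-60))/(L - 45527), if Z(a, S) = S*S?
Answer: -2009/40791 ≈ -0.049251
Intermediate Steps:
Z(a, S) = S²
L = 4736 (L = (37*8)*4² = 296*16 = 4736)
F(O) = -45 + O (F(O) = (-48 + O) + 3 = -45 + O)
(2114 + F(-60))/(L - 45527) = (2114 + (-45 - 60))/(4736 - 45527) = (2114 - 105)/(-40791) = 2009*(-1/40791) = -2009/40791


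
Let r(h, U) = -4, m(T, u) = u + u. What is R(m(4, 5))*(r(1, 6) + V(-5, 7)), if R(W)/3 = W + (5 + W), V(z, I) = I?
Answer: 225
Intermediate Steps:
m(T, u) = 2*u
R(W) = 15 + 6*W (R(W) = 3*(W + (5 + W)) = 3*(5 + 2*W) = 15 + 6*W)
R(m(4, 5))*(r(1, 6) + V(-5, 7)) = (15 + 6*(2*5))*(-4 + 7) = (15 + 6*10)*3 = (15 + 60)*3 = 75*3 = 225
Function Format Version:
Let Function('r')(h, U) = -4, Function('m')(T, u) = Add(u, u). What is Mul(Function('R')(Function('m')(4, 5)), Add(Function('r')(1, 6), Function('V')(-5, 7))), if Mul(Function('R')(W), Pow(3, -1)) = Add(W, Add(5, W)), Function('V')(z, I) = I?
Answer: 225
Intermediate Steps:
Function('m')(T, u) = Mul(2, u)
Function('R')(W) = Add(15, Mul(6, W)) (Function('R')(W) = Mul(3, Add(W, Add(5, W))) = Mul(3, Add(5, Mul(2, W))) = Add(15, Mul(6, W)))
Mul(Function('R')(Function('m')(4, 5)), Add(Function('r')(1, 6), Function('V')(-5, 7))) = Mul(Add(15, Mul(6, Mul(2, 5))), Add(-4, 7)) = Mul(Add(15, Mul(6, 10)), 3) = Mul(Add(15, 60), 3) = Mul(75, 3) = 225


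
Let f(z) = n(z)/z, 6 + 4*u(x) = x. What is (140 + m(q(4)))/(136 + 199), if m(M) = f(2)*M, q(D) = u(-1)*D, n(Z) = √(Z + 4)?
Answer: 28/67 - 7*√6/670 ≈ 0.39232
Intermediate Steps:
n(Z) = √(4 + Z)
u(x) = -3/2 + x/4
f(z) = √(4 + z)/z
q(D) = -7*D/4 (q(D) = (-3/2 + (¼)*(-1))*D = (-3/2 - ¼)*D = -7*D/4)
m(M) = M*√6/2 (m(M) = (√(4 + 2)/2)*M = (√6/2)*M = M*√6/2)
(140 + m(q(4)))/(136 + 199) = (140 + (-7/4*4)*√6/2)/(136 + 199) = (140 + (½)*(-7)*√6)/335 = (140 - 7*√6/2)*(1/335) = 28/67 - 7*√6/670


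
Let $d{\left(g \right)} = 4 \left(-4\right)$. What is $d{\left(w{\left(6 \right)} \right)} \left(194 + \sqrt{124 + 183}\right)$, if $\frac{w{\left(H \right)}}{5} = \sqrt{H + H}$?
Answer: $-3104 - 16 \sqrt{307} \approx -3384.3$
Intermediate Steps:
$w{\left(H \right)} = 5 \sqrt{2} \sqrt{H}$ ($w{\left(H \right)} = 5 \sqrt{H + H} = 5 \sqrt{2 H} = 5 \sqrt{2} \sqrt{H}$)
$d{\left(g \right)} = -16$
$d{\left(w{\left(6 \right)} \right)} \left(194 + \sqrt{124 + 183}\right) = - 16 \left(194 + \sqrt{124 + 183}\right) = - 16 \left(194 + \sqrt{307}\right) = -3104 - 16 \sqrt{307}$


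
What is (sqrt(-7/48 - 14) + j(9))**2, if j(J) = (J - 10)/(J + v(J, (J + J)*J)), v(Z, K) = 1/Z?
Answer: (-54 + 41*I*sqrt(2037))**2/242064 ≈ -14.134 - 0.82561*I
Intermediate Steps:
j(J) = (-10 + J)/(J + 1/J) (j(J) = (J - 10)/(J + 1/J) = (-10 + J)/(J + 1/J))
(sqrt(-7/48 - 14) + j(9))**2 = (sqrt(-7/48 - 14) + 9*(-10 + 9)/(1 + 9**2))**2 = (sqrt(-7*1/48 - 14) + 9*(-1)/(1 + 81))**2 = (sqrt(-7/48 - 14) + 9*(-1)/82)**2 = (sqrt(-679/48) + 9*(1/82)*(-1))**2 = (I*sqrt(2037)/12 - 9/82)**2 = (-9/82 + I*sqrt(2037)/12)**2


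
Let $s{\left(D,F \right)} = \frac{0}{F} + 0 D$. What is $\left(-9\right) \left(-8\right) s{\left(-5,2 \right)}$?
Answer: $0$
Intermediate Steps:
$s{\left(D,F \right)} = 0$ ($s{\left(D,F \right)} = 0 + 0 = 0$)
$\left(-9\right) \left(-8\right) s{\left(-5,2 \right)} = \left(-9\right) \left(-8\right) 0 = 72 \cdot 0 = 0$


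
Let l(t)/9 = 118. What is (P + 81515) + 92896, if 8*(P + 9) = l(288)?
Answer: 698139/4 ≈ 1.7453e+5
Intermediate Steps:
l(t) = 1062 (l(t) = 9*118 = 1062)
P = 495/4 (P = -9 + (⅛)*1062 = -9 + 531/4 = 495/4 ≈ 123.75)
(P + 81515) + 92896 = (495/4 + 81515) + 92896 = 326555/4 + 92896 = 698139/4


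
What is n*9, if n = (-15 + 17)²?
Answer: 36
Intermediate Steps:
n = 4 (n = 2² = 4)
n*9 = 4*9 = 36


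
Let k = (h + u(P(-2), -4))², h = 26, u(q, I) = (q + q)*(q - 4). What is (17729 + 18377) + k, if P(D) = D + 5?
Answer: 36506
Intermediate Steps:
P(D) = 5 + D
u(q, I) = 2*q*(-4 + q) (u(q, I) = (2*q)*(-4 + q) = 2*q*(-4 + q))
k = 400 (k = (26 + 2*(5 - 2)*(-4 + (5 - 2)))² = (26 + 2*3*(-4 + 3))² = (26 + 2*3*(-1))² = (26 - 6)² = 20² = 400)
(17729 + 18377) + k = (17729 + 18377) + 400 = 36106 + 400 = 36506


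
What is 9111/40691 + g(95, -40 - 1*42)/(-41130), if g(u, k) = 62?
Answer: 186106294/836810415 ≈ 0.22240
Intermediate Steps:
9111/40691 + g(95, -40 - 1*42)/(-41130) = 9111/40691 + 62/(-41130) = 9111*(1/40691) + 62*(-1/41130) = 9111/40691 - 31/20565 = 186106294/836810415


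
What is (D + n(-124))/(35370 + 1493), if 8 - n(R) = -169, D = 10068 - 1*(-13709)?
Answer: 23954/36863 ≈ 0.64981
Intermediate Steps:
D = 23777 (D = 10068 + 13709 = 23777)
n(R) = 177 (n(R) = 8 - 1*(-169) = 8 + 169 = 177)
(D + n(-124))/(35370 + 1493) = (23777 + 177)/(35370 + 1493) = 23954/36863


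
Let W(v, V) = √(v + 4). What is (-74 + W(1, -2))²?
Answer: (74 - √5)² ≈ 5150.1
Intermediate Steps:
W(v, V) = √(4 + v)
(-74 + W(1, -2))² = (-74 + √(4 + 1))² = (-74 + √5)²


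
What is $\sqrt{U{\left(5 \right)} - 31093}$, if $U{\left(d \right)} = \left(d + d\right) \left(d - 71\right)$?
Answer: $i \sqrt{31753} \approx 178.19 i$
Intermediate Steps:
$U{\left(d \right)} = 2 d \left(-71 + d\right)$
$\sqrt{U{\left(5 \right)} - 31093} = \sqrt{2 \cdot 5 \left(-71 + 5\right) - 31093} = \sqrt{2 \cdot 5 \left(-66\right) - 31093} = \sqrt{-660 - 31093} = \sqrt{-31753} = i \sqrt{31753}$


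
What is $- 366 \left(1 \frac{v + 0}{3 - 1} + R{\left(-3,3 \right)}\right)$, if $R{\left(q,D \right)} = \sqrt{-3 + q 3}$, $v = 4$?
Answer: $-732 - 732 i \sqrt{3} \approx -732.0 - 1267.9 i$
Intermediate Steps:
$R{\left(q,D \right)} = \sqrt{-3 + 3 q}$
$- 366 \left(1 \frac{v + 0}{3 - 1} + R{\left(-3,3 \right)}\right) = - 366 \left(1 \frac{4 + 0}{3 - 1} + \sqrt{-3 + 3 \left(-3\right)}\right) = - 366 \left(1 \cdot \frac{4}{2} + \sqrt{-3 - 9}\right) = - 366 \left(1 \cdot 4 \cdot \frac{1}{2} + \sqrt{-12}\right) = - 366 \left(1 \cdot 2 + 2 i \sqrt{3}\right) = - 366 \left(2 + 2 i \sqrt{3}\right) = -732 - 732 i \sqrt{3}$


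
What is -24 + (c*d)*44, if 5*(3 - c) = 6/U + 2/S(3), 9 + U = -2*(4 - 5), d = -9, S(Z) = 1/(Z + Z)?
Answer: -11532/35 ≈ -329.49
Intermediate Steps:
S(Z) = 1/(2*Z)
U = -7 (U = -9 - 2*(4 - 5) = -9 - 2*(-1) = -9 + 2 = -7)
c = 27/35 (c = 3 - (6/(-7) + 2/(((1/2)/3)))/5 = 3 - (6*(-1/7) + 2/(((1/2)*(1/3))))/5 = 3 - (-6/7 + 2/(1/6))/5 = 3 - (-6/7 + 2*6)/5 = 3 - (-6/7 + 12)/5 = 3 - 1/5*78/7 = 3 - 78/35 = 27/35 ≈ 0.77143)
-24 + (c*d)*44 = -24 + ((27/35)*(-9))*44 = -24 - 243/35*44 = -24 - 10692/35 = -11532/35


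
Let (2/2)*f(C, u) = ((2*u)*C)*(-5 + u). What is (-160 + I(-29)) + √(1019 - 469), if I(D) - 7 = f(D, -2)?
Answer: -965 + 5*√22 ≈ -941.55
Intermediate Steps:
f(C, u) = 2*C*u*(-5 + u) (f(C, u) = ((2*u)*C)*(-5 + u) = (2*C*u)*(-5 + u) = 2*C*u*(-5 + u))
I(D) = 7 + 28*D (I(D) = 7 + 2*D*(-2)*(-5 - 2) = 7 + 2*D*(-2)*(-7) = 7 + 28*D)
(-160 + I(-29)) + √(1019 - 469) = (-160 + (7 + 28*(-29))) + √(1019 - 469) = (-160 + (7 - 812)) + √550 = (-160 - 805) + 5*√22 = -965 + 5*√22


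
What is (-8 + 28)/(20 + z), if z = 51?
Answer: 20/71 ≈ 0.28169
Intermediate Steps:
(-8 + 28)/(20 + z) = (-8 + 28)/(20 + 51) = 20/71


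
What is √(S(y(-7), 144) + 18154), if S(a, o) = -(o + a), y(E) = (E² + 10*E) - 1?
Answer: 28*√23 ≈ 134.28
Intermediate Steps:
y(E) = -1 + E² + 10*E
S(a, o) = -a - o (S(a, o) = -(a + o) = -a - o)
√(S(y(-7), 144) + 18154) = √((-(-1 + (-7)² + 10*(-7)) - 1*144) + 18154) = √((-(-1 + 49 - 70) - 144) + 18154) = √((-1*(-22) - 144) + 18154) = √((22 - 144) + 18154) = √(-122 + 18154) = √18032 = 28*√23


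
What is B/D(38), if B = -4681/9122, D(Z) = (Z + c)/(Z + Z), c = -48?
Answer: 88939/22805 ≈ 3.9000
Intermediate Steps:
D(Z) = (-48 + Z)/(2*Z) (D(Z) = (Z - 48)/(Z + Z) = (-48 + Z)/((2*Z)) = (-48 + Z)*(1/(2*Z)) = (-48 + Z)/(2*Z))
B = -4681/9122 (B = -4681*1/9122 = -4681/9122 ≈ -0.51315)
B/D(38) = -4681*76/(-48 + 38)/9122 = -4681/(9122*((1/2)*(1/38)*(-10))) = -4681/(9122*(-5/38)) = -4681/9122*(-38/5) = 88939/22805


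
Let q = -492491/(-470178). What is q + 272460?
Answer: 128105190371/470178 ≈ 2.7246e+5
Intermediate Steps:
q = 492491/470178 (q = -492491*(-1/470178) = 492491/470178 ≈ 1.0475)
q + 272460 = 492491/470178 + 272460 = 128105190371/470178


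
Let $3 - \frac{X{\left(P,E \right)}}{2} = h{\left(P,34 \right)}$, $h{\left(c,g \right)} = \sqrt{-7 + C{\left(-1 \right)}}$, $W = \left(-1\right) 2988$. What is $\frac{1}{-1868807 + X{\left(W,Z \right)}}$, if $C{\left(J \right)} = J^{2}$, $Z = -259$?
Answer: $\frac{i}{- 1868801 i + 2 \sqrt{6}} \approx -5.351 \cdot 10^{-7} + 1.4027 \cdot 10^{-12} i$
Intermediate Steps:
$W = -2988$
$h{\left(c,g \right)} = i \sqrt{6}$ ($h{\left(c,g \right)} = \sqrt{-7 + \left(-1\right)^{2}} = \sqrt{-7 + 1} = \sqrt{-6} = i \sqrt{6}$)
$X{\left(P,E \right)} = 6 - 2 i \sqrt{6}$
$\frac{1}{-1868807 + X{\left(W,Z \right)}} = \frac{1}{-1868807 + \left(6 - 2 i \sqrt{6}\right)} = \frac{1}{-1868801 - 2 i \sqrt{6}}$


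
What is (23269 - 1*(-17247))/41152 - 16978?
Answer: -174659535/10288 ≈ -16977.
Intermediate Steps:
(23269 - 1*(-17247))/41152 - 16978 = (23269 + 17247)*(1/41152) - 16978 = 40516*(1/41152) - 16978 = 10129/10288 - 16978 = -174659535/10288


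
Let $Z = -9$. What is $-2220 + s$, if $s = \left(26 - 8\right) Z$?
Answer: $-2382$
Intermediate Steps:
$s = -162$ ($s = \left(26 - 8\right) \left(-9\right) = 18 \left(-9\right) = -162$)
$-2220 + s = -2220 - 162 = -2382$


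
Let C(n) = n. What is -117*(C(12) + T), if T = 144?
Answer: -18252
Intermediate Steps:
-117*(C(12) + T) = -117*(12 + 144) = -117*156 = -18252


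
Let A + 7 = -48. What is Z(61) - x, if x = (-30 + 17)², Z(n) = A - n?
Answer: -285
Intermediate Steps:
A = -55 (A = -7 - 48 = -55)
Z(n) = -55 - n
x = 169 (x = (-13)² = 169)
Z(61) - x = (-55 - 1*61) - 1*169 = (-55 - 61) - 169 = -116 - 169 = -285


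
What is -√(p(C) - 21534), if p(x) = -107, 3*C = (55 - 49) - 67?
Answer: -I*√21641 ≈ -147.11*I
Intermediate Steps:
C = -61/3 (C = ((55 - 49) - 67)/3 = (6 - 67)/3 = (⅓)*(-61) = -61/3 ≈ -20.333)
-√(p(C) - 21534) = -√(-107 - 21534) = -√(-21641) = -I*√21641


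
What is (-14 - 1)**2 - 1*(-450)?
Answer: 675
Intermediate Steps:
(-14 - 1)**2 - 1*(-450) = (-15)**2 + 450 = 225 + 450 = 675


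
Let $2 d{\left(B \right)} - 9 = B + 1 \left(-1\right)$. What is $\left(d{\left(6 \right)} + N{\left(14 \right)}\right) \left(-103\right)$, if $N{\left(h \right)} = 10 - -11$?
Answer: $-2884$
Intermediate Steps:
$N{\left(h \right)} = 21$ ($N{\left(h \right)} = 10 + 11 = 21$)
$d{\left(B \right)} = 4 + \frac{B}{2}$ ($d{\left(B \right)} = \frac{9}{2} + \frac{B + 1 \left(-1\right)}{2} = \frac{9}{2} + \frac{B - 1}{2} = \frac{9}{2} + \frac{-1 + B}{2} = \frac{9}{2} + \left(- \frac{1}{2} + \frac{B}{2}\right) = 4 + \frac{B}{2}$)
$\left(d{\left(6 \right)} + N{\left(14 \right)}\right) \left(-103\right) = \left(\left(4 + \frac{1}{2} \cdot 6\right) + 21\right) \left(-103\right) = \left(\left(4 + 3\right) + 21\right) \left(-103\right) = \left(7 + 21\right) \left(-103\right) = 28 \left(-103\right) = -2884$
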